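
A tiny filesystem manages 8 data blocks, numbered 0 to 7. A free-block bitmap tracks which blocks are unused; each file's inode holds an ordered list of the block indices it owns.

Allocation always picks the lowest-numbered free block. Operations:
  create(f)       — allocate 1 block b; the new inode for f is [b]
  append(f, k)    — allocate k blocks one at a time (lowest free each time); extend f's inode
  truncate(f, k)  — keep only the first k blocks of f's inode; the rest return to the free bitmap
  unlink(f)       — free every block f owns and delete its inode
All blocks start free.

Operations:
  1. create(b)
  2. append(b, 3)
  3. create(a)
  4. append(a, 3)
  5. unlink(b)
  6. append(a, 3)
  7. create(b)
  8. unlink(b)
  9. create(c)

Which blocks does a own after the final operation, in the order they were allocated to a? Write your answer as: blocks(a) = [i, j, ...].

  1. create(b)  ⇒  F.......  {b→[0]}
  2. append(b, 3)  ⇒  FFFF....  {b→[0, 1, 2, 3]}
  3. create(a)  ⇒  FFFFF...  {a→[4]; b→[0, 1, 2, 3]}
  4. append(a, 3)  ⇒  FFFFFFFF  {a→[4, 5, 6, 7]; b→[0, 1, 2, 3]}
  5. unlink(b)  ⇒  ....FFFF  {a→[4, 5, 6, 7]}
  6. append(a, 3)  ⇒  FFF.FFFF  {a→[4, 5, 6, 7, 0, 1, 2]}
  7. create(b)  ⇒  FFFFFFFF  {a→[4, 5, 6, 7, 0, 1, 2]; b→[3]}
  8. unlink(b)  ⇒  FFF.FFFF  {a→[4, 5, 6, 7, 0, 1, 2]}
  9. create(c)  ⇒  FFFFFFFF  {a→[4, 5, 6, 7, 0, 1, 2]; c→[3]}

blocks(a) = [4, 5, 6, 7, 0, 1, 2]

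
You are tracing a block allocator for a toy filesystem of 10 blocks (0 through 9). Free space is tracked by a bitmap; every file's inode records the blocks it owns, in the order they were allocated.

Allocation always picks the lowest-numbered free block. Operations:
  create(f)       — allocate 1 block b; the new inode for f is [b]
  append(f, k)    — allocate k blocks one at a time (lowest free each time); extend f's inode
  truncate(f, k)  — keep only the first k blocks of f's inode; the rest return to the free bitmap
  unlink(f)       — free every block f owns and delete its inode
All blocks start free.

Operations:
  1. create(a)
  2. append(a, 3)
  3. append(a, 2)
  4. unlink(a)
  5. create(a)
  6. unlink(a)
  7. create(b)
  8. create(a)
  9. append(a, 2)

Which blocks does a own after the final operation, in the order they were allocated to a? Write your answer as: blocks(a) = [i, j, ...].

after create(a) → a:[0]  free=[F.........]
after append(a, 3) → a:[0, 1, 2, 3]  free=[FFFF......]
after append(a, 2) → a:[0, 1, 2, 3, 4, 5]  free=[FFFFFF....]
after unlink(a) →   free=[..........]
after create(a) → a:[0]  free=[F.........]
after unlink(a) →   free=[..........]
after create(b) → b:[0]  free=[F.........]
after create(a) → a:[1], b:[0]  free=[FF........]
after append(a, 2) → a:[1, 2, 3], b:[0]  free=[FFFF......]

blocks(a) = [1, 2, 3]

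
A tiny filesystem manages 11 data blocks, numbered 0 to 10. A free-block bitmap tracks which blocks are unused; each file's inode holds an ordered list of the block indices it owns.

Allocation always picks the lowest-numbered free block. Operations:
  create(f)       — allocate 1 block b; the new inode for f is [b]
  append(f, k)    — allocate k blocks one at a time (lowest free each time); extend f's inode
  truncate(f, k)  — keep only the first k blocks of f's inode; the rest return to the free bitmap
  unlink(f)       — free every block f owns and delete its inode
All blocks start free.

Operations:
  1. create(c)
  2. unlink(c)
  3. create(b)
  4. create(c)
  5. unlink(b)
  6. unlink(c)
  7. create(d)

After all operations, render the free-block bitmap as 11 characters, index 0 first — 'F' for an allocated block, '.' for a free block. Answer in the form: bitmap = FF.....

bitmap = F..........

after create(c) → c:[0]  free=[F..........]
after unlink(c) →   free=[...........]
after create(b) → b:[0]  free=[F..........]
after create(c) → b:[0], c:[1]  free=[FF.........]
after unlink(b) → c:[1]  free=[.F.........]
after unlink(c) →   free=[...........]
after create(d) → d:[0]  free=[F..........]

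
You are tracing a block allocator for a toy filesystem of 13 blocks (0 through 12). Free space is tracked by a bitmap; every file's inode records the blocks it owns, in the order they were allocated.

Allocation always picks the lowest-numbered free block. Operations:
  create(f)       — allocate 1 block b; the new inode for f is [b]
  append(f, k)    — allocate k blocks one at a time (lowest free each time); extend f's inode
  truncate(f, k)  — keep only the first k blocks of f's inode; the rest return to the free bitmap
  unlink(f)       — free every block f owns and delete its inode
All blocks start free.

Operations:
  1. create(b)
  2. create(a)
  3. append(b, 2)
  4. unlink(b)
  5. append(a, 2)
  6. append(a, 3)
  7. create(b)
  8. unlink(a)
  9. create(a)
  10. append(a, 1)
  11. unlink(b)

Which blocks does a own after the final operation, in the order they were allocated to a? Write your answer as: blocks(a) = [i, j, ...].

blocks(a) = [0, 1]

after create(b) → b:[0]  free=[F............]
after create(a) → a:[1], b:[0]  free=[FF...........]
after append(b, 2) → a:[1], b:[0, 2, 3]  free=[FFFF.........]
after unlink(b) → a:[1]  free=[.F...........]
after append(a, 2) → a:[1, 0, 2]  free=[FFF..........]
after append(a, 3) → a:[1, 0, 2, 3, 4, 5]  free=[FFFFFF.......]
after create(b) → a:[1, 0, 2, 3, 4, 5], b:[6]  free=[FFFFFFF......]
after unlink(a) → b:[6]  free=[......F......]
after create(a) → a:[0], b:[6]  free=[F.....F......]
after append(a, 1) → a:[0, 1], b:[6]  free=[FF....F......]
after unlink(b) → a:[0, 1]  free=[FF...........]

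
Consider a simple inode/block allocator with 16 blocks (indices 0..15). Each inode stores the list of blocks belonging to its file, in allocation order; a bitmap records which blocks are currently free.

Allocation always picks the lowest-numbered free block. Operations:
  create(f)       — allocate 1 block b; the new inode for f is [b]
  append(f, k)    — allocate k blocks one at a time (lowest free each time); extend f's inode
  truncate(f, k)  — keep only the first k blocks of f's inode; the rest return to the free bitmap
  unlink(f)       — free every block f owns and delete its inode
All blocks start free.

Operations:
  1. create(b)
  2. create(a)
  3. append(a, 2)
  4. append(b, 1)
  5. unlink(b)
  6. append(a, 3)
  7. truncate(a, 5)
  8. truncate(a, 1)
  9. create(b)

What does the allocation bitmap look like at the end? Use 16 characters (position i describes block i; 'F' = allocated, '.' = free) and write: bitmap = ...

bitmap = FF..............

  1. create(b)  ⇒  F...............  {b→[0]}
  2. create(a)  ⇒  FF..............  {a→[1]; b→[0]}
  3. append(a, 2)  ⇒  FFFF............  {a→[1, 2, 3]; b→[0]}
  4. append(b, 1)  ⇒  FFFFF...........  {a→[1, 2, 3]; b→[0, 4]}
  5. unlink(b)  ⇒  .FFF............  {a→[1, 2, 3]}
  6. append(a, 3)  ⇒  FFFFFF..........  {a→[1, 2, 3, 0, 4, 5]}
  7. truncate(a, 5)  ⇒  FFFFF...........  {a→[1, 2, 3, 0, 4]}
  8. truncate(a, 1)  ⇒  .F..............  {a→[1]}
  9. create(b)  ⇒  FF..............  {a→[1]; b→[0]}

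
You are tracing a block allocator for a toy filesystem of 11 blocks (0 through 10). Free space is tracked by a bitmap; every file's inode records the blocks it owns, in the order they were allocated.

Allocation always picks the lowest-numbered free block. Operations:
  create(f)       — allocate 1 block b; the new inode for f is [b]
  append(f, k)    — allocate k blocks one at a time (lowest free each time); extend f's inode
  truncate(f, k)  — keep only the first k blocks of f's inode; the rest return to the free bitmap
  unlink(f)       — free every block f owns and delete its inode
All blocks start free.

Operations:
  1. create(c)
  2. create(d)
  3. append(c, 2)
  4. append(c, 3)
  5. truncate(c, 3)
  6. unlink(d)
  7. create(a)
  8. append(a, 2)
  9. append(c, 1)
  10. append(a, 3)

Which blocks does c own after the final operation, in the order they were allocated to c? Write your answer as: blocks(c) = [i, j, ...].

blocks(c) = [0, 2, 3, 6]

after create(c) → c:[0]  free=[F..........]
after create(d) → c:[0], d:[1]  free=[FF.........]
after append(c, 2) → c:[0, 2, 3], d:[1]  free=[FFFF.......]
after append(c, 3) → c:[0, 2, 3, 4, 5, 6], d:[1]  free=[FFFFFFF....]
after truncate(c, 3) → c:[0, 2, 3], d:[1]  free=[FFFF.......]
after unlink(d) → c:[0, 2, 3]  free=[F.FF.......]
after create(a) → a:[1], c:[0, 2, 3]  free=[FFFF.......]
after append(a, 2) → a:[1, 4, 5], c:[0, 2, 3]  free=[FFFFFF.....]
after append(c, 1) → a:[1, 4, 5], c:[0, 2, 3, 6]  free=[FFFFFFF....]
after append(a, 3) → a:[1, 4, 5, 7, 8, 9], c:[0, 2, 3, 6]  free=[FFFFFFFFFF.]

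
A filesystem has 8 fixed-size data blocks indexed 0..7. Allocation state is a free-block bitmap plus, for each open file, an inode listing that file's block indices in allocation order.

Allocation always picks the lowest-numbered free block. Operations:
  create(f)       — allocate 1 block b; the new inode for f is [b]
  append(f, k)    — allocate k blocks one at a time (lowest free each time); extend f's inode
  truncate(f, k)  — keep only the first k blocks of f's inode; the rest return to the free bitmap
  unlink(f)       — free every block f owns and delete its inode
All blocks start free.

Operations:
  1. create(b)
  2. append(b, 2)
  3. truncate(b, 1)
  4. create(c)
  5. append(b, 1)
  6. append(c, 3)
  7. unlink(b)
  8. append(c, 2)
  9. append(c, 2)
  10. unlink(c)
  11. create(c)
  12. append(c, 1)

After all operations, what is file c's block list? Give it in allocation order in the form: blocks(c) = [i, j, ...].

blocks(c) = [0, 1]

[1] create(b) — b=0 (map F.......)
[2] append(b, 2) — b=0,1,2 (map FFF.....)
[3] truncate(b, 1) — b=0 (map F.......)
[4] create(c) — b=0 c=1 (map FF......)
[5] append(b, 1) — b=0,2 c=1 (map FFF.....)
[6] append(c, 3) — b=0,2 c=1,3,4,5 (map FFFFFF..)
[7] unlink(b) — c=1,3,4,5 (map .F.FFF..)
[8] append(c, 2) — c=1,3,4,5,0,2 (map FFFFFF..)
[9] append(c, 2) — c=1,3,4,5,0,2,6,7 (map FFFFFFFF)
[10] unlink(c) —  (map ........)
[11] create(c) — c=0 (map F.......)
[12] append(c, 1) — c=0,1 (map FF......)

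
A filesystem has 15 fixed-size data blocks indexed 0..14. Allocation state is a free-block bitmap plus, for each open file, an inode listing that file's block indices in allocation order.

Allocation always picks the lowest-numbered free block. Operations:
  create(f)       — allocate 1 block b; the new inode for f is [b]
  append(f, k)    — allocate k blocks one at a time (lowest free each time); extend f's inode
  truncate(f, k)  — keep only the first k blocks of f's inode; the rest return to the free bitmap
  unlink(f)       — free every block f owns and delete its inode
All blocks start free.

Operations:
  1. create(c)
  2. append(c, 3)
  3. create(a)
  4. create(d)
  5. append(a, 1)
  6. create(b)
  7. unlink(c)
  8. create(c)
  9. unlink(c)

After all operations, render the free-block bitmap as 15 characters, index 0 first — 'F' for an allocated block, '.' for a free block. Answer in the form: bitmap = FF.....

after create(c) → c:[0]  free=[F..............]
after append(c, 3) → c:[0, 1, 2, 3]  free=[FFFF...........]
after create(a) → a:[4], c:[0, 1, 2, 3]  free=[FFFFF..........]
after create(d) → a:[4], c:[0, 1, 2, 3], d:[5]  free=[FFFFFF.........]
after append(a, 1) → a:[4, 6], c:[0, 1, 2, 3], d:[5]  free=[FFFFFFF........]
after create(b) → a:[4, 6], b:[7], c:[0, 1, 2, 3], d:[5]  free=[FFFFFFFF.......]
after unlink(c) → a:[4, 6], b:[7], d:[5]  free=[....FFFF.......]
after create(c) → a:[4, 6], b:[7], c:[0], d:[5]  free=[F...FFFF.......]
after unlink(c) → a:[4, 6], b:[7], d:[5]  free=[....FFFF.......]

bitmap = ....FFFF.......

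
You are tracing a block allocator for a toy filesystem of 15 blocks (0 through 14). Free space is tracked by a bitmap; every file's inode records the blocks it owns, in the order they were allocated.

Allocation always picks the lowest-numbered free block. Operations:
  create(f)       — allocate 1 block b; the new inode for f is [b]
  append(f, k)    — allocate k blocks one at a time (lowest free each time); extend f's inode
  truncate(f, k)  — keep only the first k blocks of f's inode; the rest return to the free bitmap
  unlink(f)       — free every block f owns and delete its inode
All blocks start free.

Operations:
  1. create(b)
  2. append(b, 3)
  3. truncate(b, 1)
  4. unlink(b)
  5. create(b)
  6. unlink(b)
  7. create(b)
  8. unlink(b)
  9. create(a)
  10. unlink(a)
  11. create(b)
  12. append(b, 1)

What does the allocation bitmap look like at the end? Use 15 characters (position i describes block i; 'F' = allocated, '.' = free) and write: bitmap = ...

after create(b) → b:[0]  free=[F..............]
after append(b, 3) → b:[0, 1, 2, 3]  free=[FFFF...........]
after truncate(b, 1) → b:[0]  free=[F..............]
after unlink(b) →   free=[...............]
after create(b) → b:[0]  free=[F..............]
after unlink(b) →   free=[...............]
after create(b) → b:[0]  free=[F..............]
after unlink(b) →   free=[...............]
after create(a) → a:[0]  free=[F..............]
after unlink(a) →   free=[...............]
after create(b) → b:[0]  free=[F..............]
after append(b, 1) → b:[0, 1]  free=[FF.............]

bitmap = FF.............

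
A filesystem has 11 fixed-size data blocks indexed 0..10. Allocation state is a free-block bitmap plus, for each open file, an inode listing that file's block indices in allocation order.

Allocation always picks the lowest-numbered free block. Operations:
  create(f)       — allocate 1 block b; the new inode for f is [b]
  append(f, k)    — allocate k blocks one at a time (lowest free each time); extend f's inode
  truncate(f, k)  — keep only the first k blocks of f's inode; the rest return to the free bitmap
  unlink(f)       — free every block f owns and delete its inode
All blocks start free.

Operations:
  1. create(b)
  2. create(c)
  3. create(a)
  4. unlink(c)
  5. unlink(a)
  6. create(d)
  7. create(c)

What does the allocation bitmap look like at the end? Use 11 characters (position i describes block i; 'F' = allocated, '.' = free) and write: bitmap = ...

bitmap = FFF........

  1. create(b)  ⇒  F..........  {b→[0]}
  2. create(c)  ⇒  FF.........  {b→[0]; c→[1]}
  3. create(a)  ⇒  FFF........  {a→[2]; b→[0]; c→[1]}
  4. unlink(c)  ⇒  F.F........  {a→[2]; b→[0]}
  5. unlink(a)  ⇒  F..........  {b→[0]}
  6. create(d)  ⇒  FF.........  {b→[0]; d→[1]}
  7. create(c)  ⇒  FFF........  {b→[0]; c→[2]; d→[1]}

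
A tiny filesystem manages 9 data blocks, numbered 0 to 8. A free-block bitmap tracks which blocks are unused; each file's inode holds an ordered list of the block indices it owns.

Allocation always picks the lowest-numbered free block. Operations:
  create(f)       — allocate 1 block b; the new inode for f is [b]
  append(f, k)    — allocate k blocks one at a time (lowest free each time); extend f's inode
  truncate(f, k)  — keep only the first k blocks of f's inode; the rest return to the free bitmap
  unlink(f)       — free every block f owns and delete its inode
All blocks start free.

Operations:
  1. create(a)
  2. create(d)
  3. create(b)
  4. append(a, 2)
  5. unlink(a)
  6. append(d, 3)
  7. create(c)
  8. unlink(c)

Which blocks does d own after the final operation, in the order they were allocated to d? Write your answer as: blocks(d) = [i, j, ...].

blocks(d) = [1, 0, 3, 4]

after create(a) → a:[0]  free=[F........]
after create(d) → a:[0], d:[1]  free=[FF.......]
after create(b) → a:[0], b:[2], d:[1]  free=[FFF......]
after append(a, 2) → a:[0, 3, 4], b:[2], d:[1]  free=[FFFFF....]
after unlink(a) → b:[2], d:[1]  free=[.FF......]
after append(d, 3) → b:[2], d:[1, 0, 3, 4]  free=[FFFFF....]
after create(c) → b:[2], c:[5], d:[1, 0, 3, 4]  free=[FFFFFF...]
after unlink(c) → b:[2], d:[1, 0, 3, 4]  free=[FFFFF....]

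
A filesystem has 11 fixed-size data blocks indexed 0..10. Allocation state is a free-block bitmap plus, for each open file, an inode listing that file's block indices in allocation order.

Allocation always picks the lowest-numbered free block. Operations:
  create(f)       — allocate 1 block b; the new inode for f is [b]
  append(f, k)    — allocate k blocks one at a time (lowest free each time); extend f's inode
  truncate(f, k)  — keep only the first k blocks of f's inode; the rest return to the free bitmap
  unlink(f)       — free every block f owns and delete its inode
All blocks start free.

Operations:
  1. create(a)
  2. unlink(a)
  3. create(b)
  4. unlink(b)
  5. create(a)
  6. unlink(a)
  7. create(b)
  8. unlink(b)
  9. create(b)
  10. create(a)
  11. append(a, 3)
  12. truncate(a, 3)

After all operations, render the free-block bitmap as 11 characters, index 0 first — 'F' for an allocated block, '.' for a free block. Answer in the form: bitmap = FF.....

bitmap = FFFF.......

create(a): bitmap=F.......... | a=[0]
unlink(a): bitmap=........... | 
create(b): bitmap=F.......... | b=[0]
unlink(b): bitmap=........... | 
create(a): bitmap=F.......... | a=[0]
unlink(a): bitmap=........... | 
create(b): bitmap=F.......... | b=[0]
unlink(b): bitmap=........... | 
create(b): bitmap=F.......... | b=[0]
create(a): bitmap=FF......... | a=[1] b=[0]
append(a, 3): bitmap=FFFFF...... | a=[1, 2, 3, 4] b=[0]
truncate(a, 3): bitmap=FFFF....... | a=[1, 2, 3] b=[0]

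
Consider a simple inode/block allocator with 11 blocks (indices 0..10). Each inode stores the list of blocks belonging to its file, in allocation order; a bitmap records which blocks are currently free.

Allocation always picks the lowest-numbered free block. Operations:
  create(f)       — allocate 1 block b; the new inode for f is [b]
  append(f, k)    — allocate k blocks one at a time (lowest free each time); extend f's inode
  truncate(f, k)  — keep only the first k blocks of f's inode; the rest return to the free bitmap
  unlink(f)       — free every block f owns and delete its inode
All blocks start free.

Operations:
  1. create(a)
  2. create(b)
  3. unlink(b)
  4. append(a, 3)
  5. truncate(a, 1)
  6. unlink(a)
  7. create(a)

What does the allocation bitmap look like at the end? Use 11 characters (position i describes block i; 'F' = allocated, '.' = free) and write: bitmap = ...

  1. create(a)  ⇒  F..........  {a→[0]}
  2. create(b)  ⇒  FF.........  {a→[0]; b→[1]}
  3. unlink(b)  ⇒  F..........  {a→[0]}
  4. append(a, 3)  ⇒  FFFF.......  {a→[0, 1, 2, 3]}
  5. truncate(a, 1)  ⇒  F..........  {a→[0]}
  6. unlink(a)  ⇒  ...........  {}
  7. create(a)  ⇒  F..........  {a→[0]}

bitmap = F..........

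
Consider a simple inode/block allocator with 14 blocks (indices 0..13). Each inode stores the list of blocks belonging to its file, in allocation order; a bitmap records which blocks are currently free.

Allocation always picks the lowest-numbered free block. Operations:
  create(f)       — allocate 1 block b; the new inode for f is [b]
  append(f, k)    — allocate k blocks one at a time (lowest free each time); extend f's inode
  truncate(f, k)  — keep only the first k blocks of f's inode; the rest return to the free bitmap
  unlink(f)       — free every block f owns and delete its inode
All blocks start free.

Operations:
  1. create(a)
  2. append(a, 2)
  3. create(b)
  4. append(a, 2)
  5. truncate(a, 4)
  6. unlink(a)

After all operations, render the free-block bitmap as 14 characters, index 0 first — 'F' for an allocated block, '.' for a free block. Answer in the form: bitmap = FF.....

bitmap = ...F..........

  1. create(a)  ⇒  F.............  {a→[0]}
  2. append(a, 2)  ⇒  FFF...........  {a→[0, 1, 2]}
  3. create(b)  ⇒  FFFF..........  {a→[0, 1, 2]; b→[3]}
  4. append(a, 2)  ⇒  FFFFFF........  {a→[0, 1, 2, 4, 5]; b→[3]}
  5. truncate(a, 4)  ⇒  FFFFF.........  {a→[0, 1, 2, 4]; b→[3]}
  6. unlink(a)  ⇒  ...F..........  {b→[3]}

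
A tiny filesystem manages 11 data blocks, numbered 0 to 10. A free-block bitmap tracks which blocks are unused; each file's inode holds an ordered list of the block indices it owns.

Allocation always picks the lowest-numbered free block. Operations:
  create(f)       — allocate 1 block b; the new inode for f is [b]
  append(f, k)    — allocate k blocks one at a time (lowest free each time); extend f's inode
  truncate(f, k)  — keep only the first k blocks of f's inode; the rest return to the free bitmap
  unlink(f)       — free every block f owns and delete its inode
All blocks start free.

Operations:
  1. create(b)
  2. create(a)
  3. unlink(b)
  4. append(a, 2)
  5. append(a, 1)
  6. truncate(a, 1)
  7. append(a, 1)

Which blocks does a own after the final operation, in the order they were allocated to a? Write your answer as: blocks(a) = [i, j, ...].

blocks(a) = [1, 0]

  1. create(b)  ⇒  F..........  {b→[0]}
  2. create(a)  ⇒  FF.........  {a→[1]; b→[0]}
  3. unlink(b)  ⇒  .F.........  {a→[1]}
  4. append(a, 2)  ⇒  FFF........  {a→[1, 0, 2]}
  5. append(a, 1)  ⇒  FFFF.......  {a→[1, 0, 2, 3]}
  6. truncate(a, 1)  ⇒  .F.........  {a→[1]}
  7. append(a, 1)  ⇒  FF.........  {a→[1, 0]}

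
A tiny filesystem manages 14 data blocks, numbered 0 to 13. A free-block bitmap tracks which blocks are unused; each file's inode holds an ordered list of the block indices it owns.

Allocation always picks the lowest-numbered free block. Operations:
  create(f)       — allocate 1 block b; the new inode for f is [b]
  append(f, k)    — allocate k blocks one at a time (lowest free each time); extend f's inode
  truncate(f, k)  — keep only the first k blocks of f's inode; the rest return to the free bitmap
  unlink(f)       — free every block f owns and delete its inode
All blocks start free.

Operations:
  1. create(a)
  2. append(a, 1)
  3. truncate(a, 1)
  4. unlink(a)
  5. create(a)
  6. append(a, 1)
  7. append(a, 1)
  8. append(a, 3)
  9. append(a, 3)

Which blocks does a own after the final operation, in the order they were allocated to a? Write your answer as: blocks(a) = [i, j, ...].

  1. create(a)  ⇒  F.............  {a→[0]}
  2. append(a, 1)  ⇒  FF............  {a→[0, 1]}
  3. truncate(a, 1)  ⇒  F.............  {a→[0]}
  4. unlink(a)  ⇒  ..............  {}
  5. create(a)  ⇒  F.............  {a→[0]}
  6. append(a, 1)  ⇒  FF............  {a→[0, 1]}
  7. append(a, 1)  ⇒  FFF...........  {a→[0, 1, 2]}
  8. append(a, 3)  ⇒  FFFFFF........  {a→[0, 1, 2, 3, 4, 5]}
  9. append(a, 3)  ⇒  FFFFFFFFF.....  {a→[0, 1, 2, 3, 4, 5, 6, 7, 8]}

blocks(a) = [0, 1, 2, 3, 4, 5, 6, 7, 8]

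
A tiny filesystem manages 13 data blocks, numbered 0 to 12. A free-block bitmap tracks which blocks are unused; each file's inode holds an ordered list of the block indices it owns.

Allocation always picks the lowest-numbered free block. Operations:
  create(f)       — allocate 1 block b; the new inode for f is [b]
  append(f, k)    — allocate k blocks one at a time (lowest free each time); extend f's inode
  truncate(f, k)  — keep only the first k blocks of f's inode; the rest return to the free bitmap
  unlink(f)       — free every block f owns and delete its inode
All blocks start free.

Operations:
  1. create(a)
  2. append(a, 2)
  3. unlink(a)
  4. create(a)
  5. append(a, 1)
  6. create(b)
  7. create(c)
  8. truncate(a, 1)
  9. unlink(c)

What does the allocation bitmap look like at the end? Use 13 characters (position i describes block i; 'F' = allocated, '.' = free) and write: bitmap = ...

after create(a) → a:[0]  free=[F............]
after append(a, 2) → a:[0, 1, 2]  free=[FFF..........]
after unlink(a) →   free=[.............]
after create(a) → a:[0]  free=[F............]
after append(a, 1) → a:[0, 1]  free=[FF...........]
after create(b) → a:[0, 1], b:[2]  free=[FFF..........]
after create(c) → a:[0, 1], b:[2], c:[3]  free=[FFFF.........]
after truncate(a, 1) → a:[0], b:[2], c:[3]  free=[F.FF.........]
after unlink(c) → a:[0], b:[2]  free=[F.F..........]

bitmap = F.F..........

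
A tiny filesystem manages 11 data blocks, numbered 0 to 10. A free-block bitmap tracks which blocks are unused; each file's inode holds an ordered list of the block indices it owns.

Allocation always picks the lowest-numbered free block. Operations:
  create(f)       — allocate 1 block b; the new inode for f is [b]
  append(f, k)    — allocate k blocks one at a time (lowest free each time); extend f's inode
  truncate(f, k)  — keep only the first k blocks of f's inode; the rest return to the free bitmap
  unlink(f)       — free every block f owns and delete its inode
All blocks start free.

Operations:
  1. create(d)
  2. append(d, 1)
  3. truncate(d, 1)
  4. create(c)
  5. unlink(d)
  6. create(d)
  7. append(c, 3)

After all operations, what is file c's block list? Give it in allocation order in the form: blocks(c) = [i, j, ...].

blocks(c) = [1, 2, 3, 4]

  1. create(d)  ⇒  F..........  {d→[0]}
  2. append(d, 1)  ⇒  FF.........  {d→[0, 1]}
  3. truncate(d, 1)  ⇒  F..........  {d→[0]}
  4. create(c)  ⇒  FF.........  {c→[1]; d→[0]}
  5. unlink(d)  ⇒  .F.........  {c→[1]}
  6. create(d)  ⇒  FF.........  {c→[1]; d→[0]}
  7. append(c, 3)  ⇒  FFFFF......  {c→[1, 2, 3, 4]; d→[0]}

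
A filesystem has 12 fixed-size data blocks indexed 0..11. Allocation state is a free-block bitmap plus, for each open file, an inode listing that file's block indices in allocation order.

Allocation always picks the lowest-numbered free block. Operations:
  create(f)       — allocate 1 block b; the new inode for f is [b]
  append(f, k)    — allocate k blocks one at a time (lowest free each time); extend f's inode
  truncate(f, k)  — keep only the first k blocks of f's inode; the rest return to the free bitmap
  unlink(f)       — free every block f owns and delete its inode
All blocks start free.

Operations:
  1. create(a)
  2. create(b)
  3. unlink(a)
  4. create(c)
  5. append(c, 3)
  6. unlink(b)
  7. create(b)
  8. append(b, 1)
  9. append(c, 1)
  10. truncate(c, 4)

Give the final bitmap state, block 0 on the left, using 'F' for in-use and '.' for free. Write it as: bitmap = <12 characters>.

bitmap = FFFFFF......

after create(a) → a:[0]  free=[F...........]
after create(b) → a:[0], b:[1]  free=[FF..........]
after unlink(a) → b:[1]  free=[.F..........]
after create(c) → b:[1], c:[0]  free=[FF..........]
after append(c, 3) → b:[1], c:[0, 2, 3, 4]  free=[FFFFF.......]
after unlink(b) → c:[0, 2, 3, 4]  free=[F.FFF.......]
after create(b) → b:[1], c:[0, 2, 3, 4]  free=[FFFFF.......]
after append(b, 1) → b:[1, 5], c:[0, 2, 3, 4]  free=[FFFFFF......]
after append(c, 1) → b:[1, 5], c:[0, 2, 3, 4, 6]  free=[FFFFFFF.....]
after truncate(c, 4) → b:[1, 5], c:[0, 2, 3, 4]  free=[FFFFFF......]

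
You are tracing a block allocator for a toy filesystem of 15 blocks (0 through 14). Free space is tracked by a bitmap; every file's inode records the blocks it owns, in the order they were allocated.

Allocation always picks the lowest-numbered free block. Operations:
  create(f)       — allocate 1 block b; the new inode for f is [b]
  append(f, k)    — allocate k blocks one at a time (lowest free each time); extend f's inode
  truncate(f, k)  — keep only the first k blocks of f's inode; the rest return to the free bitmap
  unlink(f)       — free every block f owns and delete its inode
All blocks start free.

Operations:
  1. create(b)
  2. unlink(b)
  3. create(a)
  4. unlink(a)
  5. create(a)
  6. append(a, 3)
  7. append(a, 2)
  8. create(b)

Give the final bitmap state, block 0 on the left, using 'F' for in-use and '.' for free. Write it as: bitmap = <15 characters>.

[1] create(b) — b=0 (map F..............)
[2] unlink(b) —  (map ...............)
[3] create(a) — a=0 (map F..............)
[4] unlink(a) —  (map ...............)
[5] create(a) — a=0 (map F..............)
[6] append(a, 3) — a=0,1,2,3 (map FFFF...........)
[7] append(a, 2) — a=0,1,2,3,4,5 (map FFFFFF.........)
[8] create(b) — a=0,1,2,3,4,5 b=6 (map FFFFFFF........)

bitmap = FFFFFFF........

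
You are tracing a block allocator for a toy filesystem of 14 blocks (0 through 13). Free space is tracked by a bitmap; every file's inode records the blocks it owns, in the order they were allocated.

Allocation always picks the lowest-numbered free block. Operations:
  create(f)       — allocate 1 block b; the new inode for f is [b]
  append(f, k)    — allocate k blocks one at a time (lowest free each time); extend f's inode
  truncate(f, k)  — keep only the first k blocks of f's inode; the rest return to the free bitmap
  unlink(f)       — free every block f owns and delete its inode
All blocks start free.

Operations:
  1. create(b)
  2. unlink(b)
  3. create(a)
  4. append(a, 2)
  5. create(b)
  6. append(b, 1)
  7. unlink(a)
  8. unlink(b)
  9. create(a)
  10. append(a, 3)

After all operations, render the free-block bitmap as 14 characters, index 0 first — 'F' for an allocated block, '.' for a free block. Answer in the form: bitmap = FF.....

bitmap = FFFF..........

[1] create(b) — b=0 (map F.............)
[2] unlink(b) —  (map ..............)
[3] create(a) — a=0 (map F.............)
[4] append(a, 2) — a=0,1,2 (map FFF...........)
[5] create(b) — a=0,1,2 b=3 (map FFFF..........)
[6] append(b, 1) — a=0,1,2 b=3,4 (map FFFFF.........)
[7] unlink(a) — b=3,4 (map ...FF.........)
[8] unlink(b) —  (map ..............)
[9] create(a) — a=0 (map F.............)
[10] append(a, 3) — a=0,1,2,3 (map FFFF..........)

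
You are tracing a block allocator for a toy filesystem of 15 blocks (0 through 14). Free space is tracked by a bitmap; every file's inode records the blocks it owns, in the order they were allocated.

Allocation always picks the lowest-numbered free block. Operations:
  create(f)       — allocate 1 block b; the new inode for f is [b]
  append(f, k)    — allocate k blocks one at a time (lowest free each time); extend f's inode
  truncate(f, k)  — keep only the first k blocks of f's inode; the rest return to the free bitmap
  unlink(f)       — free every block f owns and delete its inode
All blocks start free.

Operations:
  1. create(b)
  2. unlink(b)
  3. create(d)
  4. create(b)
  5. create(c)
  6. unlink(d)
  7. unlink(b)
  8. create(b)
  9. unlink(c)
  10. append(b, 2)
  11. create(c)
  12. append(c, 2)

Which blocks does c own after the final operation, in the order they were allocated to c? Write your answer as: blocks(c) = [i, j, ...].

[1] create(b) — b=0 (map F..............)
[2] unlink(b) —  (map ...............)
[3] create(d) — d=0 (map F..............)
[4] create(b) — b=1 d=0 (map FF.............)
[5] create(c) — b=1 c=2 d=0 (map FFF............)
[6] unlink(d) — b=1 c=2 (map .FF............)
[7] unlink(b) — c=2 (map ..F............)
[8] create(b) — b=0 c=2 (map F.F............)
[9] unlink(c) — b=0 (map F..............)
[10] append(b, 2) — b=0,1,2 (map FFF............)
[11] create(c) — b=0,1,2 c=3 (map FFFF...........)
[12] append(c, 2) — b=0,1,2 c=3,4,5 (map FFFFFF.........)

blocks(c) = [3, 4, 5]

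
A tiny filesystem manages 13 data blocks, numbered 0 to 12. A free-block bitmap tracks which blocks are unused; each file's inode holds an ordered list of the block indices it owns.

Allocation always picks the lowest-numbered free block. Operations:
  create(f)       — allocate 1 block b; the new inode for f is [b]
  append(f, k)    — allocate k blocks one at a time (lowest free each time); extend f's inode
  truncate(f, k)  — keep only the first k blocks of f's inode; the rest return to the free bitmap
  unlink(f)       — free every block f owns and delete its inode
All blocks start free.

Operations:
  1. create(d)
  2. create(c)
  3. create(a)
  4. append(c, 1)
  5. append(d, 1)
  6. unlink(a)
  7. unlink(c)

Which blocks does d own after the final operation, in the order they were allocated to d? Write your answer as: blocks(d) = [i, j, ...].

blocks(d) = [0, 4]

create(d): bitmap=F............ | d=[0]
create(c): bitmap=FF........... | c=[1] d=[0]
create(a): bitmap=FFF.......... | a=[2] c=[1] d=[0]
append(c, 1): bitmap=FFFF......... | a=[2] c=[1, 3] d=[0]
append(d, 1): bitmap=FFFFF........ | a=[2] c=[1, 3] d=[0, 4]
unlink(a): bitmap=FF.FF........ | c=[1, 3] d=[0, 4]
unlink(c): bitmap=F...F........ | d=[0, 4]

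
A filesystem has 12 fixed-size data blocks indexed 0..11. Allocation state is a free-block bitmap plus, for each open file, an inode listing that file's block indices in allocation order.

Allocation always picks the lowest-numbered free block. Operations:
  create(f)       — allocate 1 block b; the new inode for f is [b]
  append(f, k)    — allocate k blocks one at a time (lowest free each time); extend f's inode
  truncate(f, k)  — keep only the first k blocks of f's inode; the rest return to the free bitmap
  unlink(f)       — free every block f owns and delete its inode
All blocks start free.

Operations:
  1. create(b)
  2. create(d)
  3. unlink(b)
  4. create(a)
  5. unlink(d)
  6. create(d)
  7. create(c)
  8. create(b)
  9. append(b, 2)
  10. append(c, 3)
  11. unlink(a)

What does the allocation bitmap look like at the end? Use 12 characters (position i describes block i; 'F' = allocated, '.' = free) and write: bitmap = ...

bitmap = .FFFFFFFF...

  1. create(b)  ⇒  F...........  {b→[0]}
  2. create(d)  ⇒  FF..........  {b→[0]; d→[1]}
  3. unlink(b)  ⇒  .F..........  {d→[1]}
  4. create(a)  ⇒  FF..........  {a→[0]; d→[1]}
  5. unlink(d)  ⇒  F...........  {a→[0]}
  6. create(d)  ⇒  FF..........  {a→[0]; d→[1]}
  7. create(c)  ⇒  FFF.........  {a→[0]; c→[2]; d→[1]}
  8. create(b)  ⇒  FFFF........  {a→[0]; b→[3]; c→[2]; d→[1]}
  9. append(b, 2)  ⇒  FFFFFF......  {a→[0]; b→[3, 4, 5]; c→[2]; d→[1]}
  10. append(c, 3)  ⇒  FFFFFFFFF...  {a→[0]; b→[3, 4, 5]; c→[2, 6, 7, 8]; d→[1]}
  11. unlink(a)  ⇒  .FFFFFFFF...  {b→[3, 4, 5]; c→[2, 6, 7, 8]; d→[1]}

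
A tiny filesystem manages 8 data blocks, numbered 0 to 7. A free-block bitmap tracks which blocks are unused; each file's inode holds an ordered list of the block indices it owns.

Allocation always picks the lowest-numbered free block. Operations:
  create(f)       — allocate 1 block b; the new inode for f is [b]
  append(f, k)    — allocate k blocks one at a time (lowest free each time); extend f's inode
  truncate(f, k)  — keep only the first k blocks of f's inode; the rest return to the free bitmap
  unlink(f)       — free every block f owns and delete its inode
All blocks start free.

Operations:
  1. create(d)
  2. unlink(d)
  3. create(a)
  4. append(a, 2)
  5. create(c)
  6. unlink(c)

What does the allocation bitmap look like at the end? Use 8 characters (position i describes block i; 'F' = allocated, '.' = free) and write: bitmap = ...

[1] create(d) — d=0 (map F.......)
[2] unlink(d) —  (map ........)
[3] create(a) — a=0 (map F.......)
[4] append(a, 2) — a=0,1,2 (map FFF.....)
[5] create(c) — a=0,1,2 c=3 (map FFFF....)
[6] unlink(c) — a=0,1,2 (map FFF.....)

bitmap = FFF.....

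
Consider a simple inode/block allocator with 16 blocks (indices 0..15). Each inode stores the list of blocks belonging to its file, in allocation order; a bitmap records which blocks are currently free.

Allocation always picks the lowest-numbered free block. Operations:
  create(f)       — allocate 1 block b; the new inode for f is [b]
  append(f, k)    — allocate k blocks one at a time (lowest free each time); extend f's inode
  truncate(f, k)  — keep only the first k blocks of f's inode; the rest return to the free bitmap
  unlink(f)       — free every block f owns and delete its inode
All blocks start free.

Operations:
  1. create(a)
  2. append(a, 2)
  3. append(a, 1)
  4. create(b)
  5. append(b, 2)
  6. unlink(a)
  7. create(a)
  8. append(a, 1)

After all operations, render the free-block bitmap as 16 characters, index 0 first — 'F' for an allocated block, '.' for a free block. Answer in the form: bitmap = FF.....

[1] create(a) — a=0 (map F...............)
[2] append(a, 2) — a=0,1,2 (map FFF.............)
[3] append(a, 1) — a=0,1,2,3 (map FFFF............)
[4] create(b) — a=0,1,2,3 b=4 (map FFFFF...........)
[5] append(b, 2) — a=0,1,2,3 b=4,5,6 (map FFFFFFF.........)
[6] unlink(a) — b=4,5,6 (map ....FFF.........)
[7] create(a) — a=0 b=4,5,6 (map F...FFF.........)
[8] append(a, 1) — a=0,1 b=4,5,6 (map FF..FFF.........)

bitmap = FF..FFF.........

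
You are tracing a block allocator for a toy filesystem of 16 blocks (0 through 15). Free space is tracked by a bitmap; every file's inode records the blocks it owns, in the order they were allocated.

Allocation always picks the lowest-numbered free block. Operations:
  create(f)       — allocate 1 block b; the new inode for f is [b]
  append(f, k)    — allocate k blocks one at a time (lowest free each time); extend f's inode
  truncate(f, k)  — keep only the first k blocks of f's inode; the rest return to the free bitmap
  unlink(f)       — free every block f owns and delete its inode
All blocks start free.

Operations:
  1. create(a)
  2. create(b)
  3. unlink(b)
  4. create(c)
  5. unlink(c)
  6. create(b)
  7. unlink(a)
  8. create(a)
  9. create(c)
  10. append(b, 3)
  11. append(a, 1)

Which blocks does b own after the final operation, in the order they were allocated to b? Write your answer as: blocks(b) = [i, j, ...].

after create(a) → a:[0]  free=[F...............]
after create(b) → a:[0], b:[1]  free=[FF..............]
after unlink(b) → a:[0]  free=[F...............]
after create(c) → a:[0], c:[1]  free=[FF..............]
after unlink(c) → a:[0]  free=[F...............]
after create(b) → a:[0], b:[1]  free=[FF..............]
after unlink(a) → b:[1]  free=[.F..............]
after create(a) → a:[0], b:[1]  free=[FF..............]
after create(c) → a:[0], b:[1], c:[2]  free=[FFF.............]
after append(b, 3) → a:[0], b:[1, 3, 4, 5], c:[2]  free=[FFFFFF..........]
after append(a, 1) → a:[0, 6], b:[1, 3, 4, 5], c:[2]  free=[FFFFFFF.........]

blocks(b) = [1, 3, 4, 5]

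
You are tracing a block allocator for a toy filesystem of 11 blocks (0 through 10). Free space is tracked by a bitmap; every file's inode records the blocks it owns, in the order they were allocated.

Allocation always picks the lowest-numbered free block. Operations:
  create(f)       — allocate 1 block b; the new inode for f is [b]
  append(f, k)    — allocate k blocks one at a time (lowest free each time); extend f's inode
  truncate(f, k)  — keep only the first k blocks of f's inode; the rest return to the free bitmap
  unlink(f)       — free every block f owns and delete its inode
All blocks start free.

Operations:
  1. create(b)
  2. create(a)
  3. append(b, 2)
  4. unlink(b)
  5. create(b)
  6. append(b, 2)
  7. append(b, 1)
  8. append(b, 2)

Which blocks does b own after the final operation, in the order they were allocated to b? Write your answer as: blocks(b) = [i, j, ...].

blocks(b) = [0, 2, 3, 4, 5, 6]

after create(b) → b:[0]  free=[F..........]
after create(a) → a:[1], b:[0]  free=[FF.........]
after append(b, 2) → a:[1], b:[0, 2, 3]  free=[FFFF.......]
after unlink(b) → a:[1]  free=[.F.........]
after create(b) → a:[1], b:[0]  free=[FF.........]
after append(b, 2) → a:[1], b:[0, 2, 3]  free=[FFFF.......]
after append(b, 1) → a:[1], b:[0, 2, 3, 4]  free=[FFFFF......]
after append(b, 2) → a:[1], b:[0, 2, 3, 4, 5, 6]  free=[FFFFFFF....]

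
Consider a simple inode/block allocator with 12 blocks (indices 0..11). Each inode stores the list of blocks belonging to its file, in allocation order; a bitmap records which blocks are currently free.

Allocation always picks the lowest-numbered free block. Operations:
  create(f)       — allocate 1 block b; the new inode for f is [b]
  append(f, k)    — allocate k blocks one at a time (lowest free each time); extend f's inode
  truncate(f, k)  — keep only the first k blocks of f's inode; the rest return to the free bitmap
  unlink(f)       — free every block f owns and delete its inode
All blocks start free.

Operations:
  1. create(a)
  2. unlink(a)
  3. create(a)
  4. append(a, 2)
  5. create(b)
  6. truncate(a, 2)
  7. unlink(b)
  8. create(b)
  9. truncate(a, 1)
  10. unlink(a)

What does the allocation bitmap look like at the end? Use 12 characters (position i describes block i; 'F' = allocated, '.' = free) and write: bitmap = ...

bitmap = ..F.........

[1] create(a) — a=0 (map F...........)
[2] unlink(a) —  (map ............)
[3] create(a) — a=0 (map F...........)
[4] append(a, 2) — a=0,1,2 (map FFF.........)
[5] create(b) — a=0,1,2 b=3 (map FFFF........)
[6] truncate(a, 2) — a=0,1 b=3 (map FF.F........)
[7] unlink(b) — a=0,1 (map FF..........)
[8] create(b) — a=0,1 b=2 (map FFF.........)
[9] truncate(a, 1) — a=0 b=2 (map F.F.........)
[10] unlink(a) — b=2 (map ..F.........)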